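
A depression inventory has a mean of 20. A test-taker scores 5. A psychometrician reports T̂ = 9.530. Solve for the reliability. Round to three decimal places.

T̂ = ρX + (1 − ρ)μ  ⇒  T̂ − μ = ρ(X − μ)
ρ = (T̂ − μ)/(X − μ) = (9.530 − 20) / (5 − 20) = -10.470 / -15.0 = 0.69800

0.698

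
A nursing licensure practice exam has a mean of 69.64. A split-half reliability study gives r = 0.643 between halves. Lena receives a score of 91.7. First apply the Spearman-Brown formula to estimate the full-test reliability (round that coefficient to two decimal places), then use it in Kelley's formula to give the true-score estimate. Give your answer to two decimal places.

Spearman-Brown: ρ = 2r/(1 + r) = 2(0.643)/(1 + 0.643) = 1.2860/1.643 = 0.7827 → 0.78
T̂ = 0.78(91.7) + 0.22(69.64) = 71.526 + 15.3208 = 86.847 → 86.85

86.85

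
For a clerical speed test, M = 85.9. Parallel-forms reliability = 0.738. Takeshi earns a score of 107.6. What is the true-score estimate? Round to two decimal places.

101.91

Weight the observed score by reliability and the mean by (1 − reliability): T̂ = 0.738·107.6 + 0.262·85.9 = 79.4088 + 22.5058 = 101.915.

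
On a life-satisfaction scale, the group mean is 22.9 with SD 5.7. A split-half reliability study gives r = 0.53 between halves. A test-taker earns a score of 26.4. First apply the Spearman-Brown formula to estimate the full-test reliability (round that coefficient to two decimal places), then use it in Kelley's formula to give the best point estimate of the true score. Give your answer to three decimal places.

25.315

Spearman-Brown: ρ = 2r/(1 + r) = 2(0.53)/(1 + 0.53) = 1.060/1.53 = 0.6928 → 0.69
T̂ = ρX + (1 − ρ)μ
  = 0.69 × 26.4 + 0.31 × 22.9
  = 18.216 + 7.099
  = 25.3150
  ≈ 25.315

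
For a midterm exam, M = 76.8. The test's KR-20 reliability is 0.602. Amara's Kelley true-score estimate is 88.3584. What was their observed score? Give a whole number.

96

T̂ = ρX + (1 − ρ)μ  ⇒  X = (T̂ − (1 − ρ)μ) / ρ
X = (88.3584 − 0.398 × 76.8) / 0.602 = (88.3584 − 30.5664) / 0.602 = 57.7920 / 0.602 = 96.00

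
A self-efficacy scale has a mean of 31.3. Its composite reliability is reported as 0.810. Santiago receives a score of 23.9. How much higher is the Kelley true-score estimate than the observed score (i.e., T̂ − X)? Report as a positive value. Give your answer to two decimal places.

Kelley's formula gives T̂ = 0.810·23.9 + 0.190·31.3 = 19.3590 + 5.9470 = 25.3060.
T̂ − X = 25.306 − 23.9 = 1.406 → 1.41

1.41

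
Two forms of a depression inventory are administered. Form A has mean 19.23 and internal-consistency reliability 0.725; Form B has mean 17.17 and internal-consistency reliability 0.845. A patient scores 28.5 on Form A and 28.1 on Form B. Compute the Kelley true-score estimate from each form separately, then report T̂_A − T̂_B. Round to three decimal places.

T̂_A = 0.725(28.5) + 0.275(19.23) = 25.95075
T̂_B = 0.845(28.1) + 0.155(17.17) = 26.40585
T̂_A − T̂_B = -0.45510

-0.455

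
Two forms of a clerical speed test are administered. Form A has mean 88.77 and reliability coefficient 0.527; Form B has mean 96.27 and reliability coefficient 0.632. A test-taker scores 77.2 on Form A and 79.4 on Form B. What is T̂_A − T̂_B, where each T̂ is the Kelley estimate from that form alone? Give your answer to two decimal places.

T̂_A = 0.527(77.2) + 0.473(88.77) = 82.6726
T̂_B = 0.632(79.4) + 0.368(96.27) = 85.6082
T̂_A − T̂_B = -2.9356

-2.94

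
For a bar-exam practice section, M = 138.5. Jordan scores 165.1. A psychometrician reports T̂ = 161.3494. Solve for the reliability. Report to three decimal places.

0.859

T̂ = ρX + (1 − ρ)μ  ⇒  T̂ − μ = ρ(X − μ)
ρ = (T̂ − μ)/(X − μ) = (161.3494 − 138.5) / (165.1 − 138.5) = 22.8494 / 26.6 = 0.85900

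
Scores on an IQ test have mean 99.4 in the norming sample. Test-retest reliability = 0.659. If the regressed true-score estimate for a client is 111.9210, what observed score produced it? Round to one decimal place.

T̂ = ρX + (1 − ρ)μ  ⇒  X = (T̂ − (1 − ρ)μ) / ρ
X = (111.9210 − 0.341 × 99.4) / 0.659 = (111.9210 − 33.8954) / 0.659 = 78.0256 / 0.659 = 118.400

118.4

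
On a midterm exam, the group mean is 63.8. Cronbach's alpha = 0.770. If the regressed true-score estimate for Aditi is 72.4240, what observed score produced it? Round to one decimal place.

T̂ = ρX + (1 − ρ)μ  ⇒  X = (T̂ − (1 − ρ)μ) / ρ
X = (72.4240 − 0.230 × 63.8) / 0.770 = (72.4240 − 14.6740) / 0.770 = 57.7500 / 0.770 = 75.000

75.0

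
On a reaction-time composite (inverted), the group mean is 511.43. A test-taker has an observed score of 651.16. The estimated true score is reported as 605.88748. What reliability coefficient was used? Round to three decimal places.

T̂ = ρX + (1 − ρ)μ  ⇒  T̂ − μ = ρ(X − μ)
ρ = (T̂ − μ)/(X − μ) = (605.88748 − 511.43) / (651.16 − 511.43) = 94.45748 / 139.73 = 0.67600

0.676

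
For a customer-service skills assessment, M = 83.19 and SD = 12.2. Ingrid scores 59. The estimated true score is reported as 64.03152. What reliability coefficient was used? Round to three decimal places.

0.792

T̂ = ρX + (1 − ρ)μ  ⇒  T̂ − μ = ρ(X − μ)
ρ = (T̂ − μ)/(X − μ) = (64.03152 − 83.19) / (59 − 83.19) = -19.15848 / -24.19 = 0.79200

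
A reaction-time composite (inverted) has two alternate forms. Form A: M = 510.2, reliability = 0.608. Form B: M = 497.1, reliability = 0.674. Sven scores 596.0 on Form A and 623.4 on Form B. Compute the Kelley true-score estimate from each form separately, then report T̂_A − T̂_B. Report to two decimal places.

-19.86

T̂_A = 0.608(596.0) + 0.392(510.2) = 562.3664
T̂_B = 0.674(623.4) + 0.326(497.1) = 582.2262
T̂_A − T̂_B = -19.8598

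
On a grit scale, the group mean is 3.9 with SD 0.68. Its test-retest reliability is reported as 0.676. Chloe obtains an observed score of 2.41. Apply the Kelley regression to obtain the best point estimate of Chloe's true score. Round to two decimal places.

T̂ = ρX + (1 − ρ)μ
  = 0.676 × 2.41 + 0.324 × 3.9
  = 1.62916 + 1.2636
  = 2.893
  ≈ 2.89

2.89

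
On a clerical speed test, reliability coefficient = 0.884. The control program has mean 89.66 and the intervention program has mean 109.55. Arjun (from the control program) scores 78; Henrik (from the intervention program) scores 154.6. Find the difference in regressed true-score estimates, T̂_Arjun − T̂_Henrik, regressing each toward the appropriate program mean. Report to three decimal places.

T̂_Arjun = 0.884(78) + 0.116(89.66) = 79.35256
T̂_Henrik = 0.884(154.6) + 0.116(109.55) = 149.37420
Difference = 79.35256 − 149.37420 = -70.02164

-70.022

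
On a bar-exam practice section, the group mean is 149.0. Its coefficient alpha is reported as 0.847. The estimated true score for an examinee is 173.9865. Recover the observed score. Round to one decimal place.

T̂ = ρX + (1 − ρ)μ  ⇒  X = (T̂ − (1 − ρ)μ) / ρ
X = (173.9865 − 0.153 × 149.0) / 0.847 = (173.9865 − 22.7970) / 0.847 = 151.1895 / 0.847 = 178.500

178.5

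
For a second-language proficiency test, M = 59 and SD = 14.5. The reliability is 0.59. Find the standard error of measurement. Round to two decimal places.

9.28

SEM = SD · √(1 − ρ) = 14.5 × √0.41 = 14.5 × 0.6403 = 9.285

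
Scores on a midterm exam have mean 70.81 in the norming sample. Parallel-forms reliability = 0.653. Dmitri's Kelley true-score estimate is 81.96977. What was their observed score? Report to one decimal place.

T̂ = ρX + (1 − ρ)μ  ⇒  X = (T̂ − (1 − ρ)μ) / ρ
X = (81.96977 − 0.347 × 70.81) / 0.653 = (81.96977 − 24.57107) / 0.653 = 57.39870 / 0.653 = 87.900

87.9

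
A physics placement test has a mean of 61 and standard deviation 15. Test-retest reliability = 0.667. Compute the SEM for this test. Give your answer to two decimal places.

8.66

SEM = SD · √(1 − ρ) = 15 × √0.333 = 15 × 0.5771 = 8.656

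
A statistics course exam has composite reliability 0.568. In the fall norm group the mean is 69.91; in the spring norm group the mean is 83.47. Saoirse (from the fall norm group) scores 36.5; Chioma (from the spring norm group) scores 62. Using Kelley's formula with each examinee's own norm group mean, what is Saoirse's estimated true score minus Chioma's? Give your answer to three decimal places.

T̂_Saoirse = 0.568(36.5) + 0.432(69.91) = 50.93312
T̂_Chioma = 0.568(62) + 0.432(83.47) = 71.27504
Difference = 50.93312 − 71.27504 = -20.34192

-20.342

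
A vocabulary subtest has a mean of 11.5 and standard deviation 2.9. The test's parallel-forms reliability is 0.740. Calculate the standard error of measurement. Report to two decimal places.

1.48

SEM = SD · √(1 − ρ) = 2.9 × √0.260 = 2.9 × 0.5099 = 1.479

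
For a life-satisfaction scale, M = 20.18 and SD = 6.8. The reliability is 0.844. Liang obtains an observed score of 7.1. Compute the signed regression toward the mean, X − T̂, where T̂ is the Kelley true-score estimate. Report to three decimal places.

-2.040

T̂ = ρX + (1 − ρ)μ
  = 0.844 × 7.1 + 0.156 × 20.18
  = 5.9924 + 3.14808
  = 9.14048
  ≈ 9.1405
X − T̂ = 7.1 − 9.1405 = -2.0405 → -2.040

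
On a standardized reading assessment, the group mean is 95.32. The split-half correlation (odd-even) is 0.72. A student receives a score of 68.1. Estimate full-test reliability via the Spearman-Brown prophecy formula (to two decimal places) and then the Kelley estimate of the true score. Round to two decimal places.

72.46

Spearman-Brown: ρ = 2r/(1 + r) = 2(0.72)/(1 + 0.72) = 1.440/1.72 = 0.8372 → 0.84
Regress the observed score toward the mean by the unreliability: T̂ = 0.84·68.1 + 0.16·95.32 = 57.204 + 15.2512 = 72.455.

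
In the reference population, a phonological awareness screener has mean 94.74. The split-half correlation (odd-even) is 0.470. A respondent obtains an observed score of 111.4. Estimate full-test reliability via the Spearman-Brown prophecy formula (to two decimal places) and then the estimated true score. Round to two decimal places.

105.40

Spearman-Brown: ρ = 2r/(1 + r) = 2(0.470)/(1 + 0.470) = 0.9400/1.470 = 0.6395 → 0.64
T̂ = 0.64(111.4) + 0.36(94.74) = 71.296 + 34.1064 = 105.402 → 105.40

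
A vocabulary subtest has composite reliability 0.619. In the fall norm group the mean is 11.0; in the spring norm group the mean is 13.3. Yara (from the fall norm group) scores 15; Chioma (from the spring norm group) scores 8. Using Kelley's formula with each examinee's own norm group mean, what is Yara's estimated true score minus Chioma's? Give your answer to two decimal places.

3.46

T̂_Yara = 0.619(15) + 0.381(11.0) = 13.4760
T̂_Chioma = 0.619(8) + 0.381(13.3) = 10.0193
Difference = 13.4760 − 10.0193 = 3.4567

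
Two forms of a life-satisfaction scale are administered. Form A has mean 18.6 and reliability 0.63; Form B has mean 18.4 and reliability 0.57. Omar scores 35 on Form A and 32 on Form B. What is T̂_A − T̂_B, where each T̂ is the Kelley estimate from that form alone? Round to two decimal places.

2.78

T̂_A = 0.63(35) + 0.37(18.6) = 28.9320
T̂_B = 0.57(32) + 0.43(18.4) = 26.1520
T̂_A − T̂_B = 2.7800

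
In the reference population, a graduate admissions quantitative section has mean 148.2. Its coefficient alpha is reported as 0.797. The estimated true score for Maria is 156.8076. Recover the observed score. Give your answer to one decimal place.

T̂ = ρX + (1 − ρ)μ  ⇒  X = (T̂ − (1 − ρ)μ) / ρ
X = (156.8076 − 0.203 × 148.2) / 0.797 = (156.8076 − 30.0846) / 0.797 = 126.7230 / 0.797 = 159.000

159.0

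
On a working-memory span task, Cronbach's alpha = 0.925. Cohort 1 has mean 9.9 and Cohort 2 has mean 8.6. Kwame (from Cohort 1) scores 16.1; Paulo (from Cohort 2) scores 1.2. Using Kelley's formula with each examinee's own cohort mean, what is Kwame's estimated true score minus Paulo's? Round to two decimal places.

13.88

T̂_Kwame = 0.925(16.1) + 0.075(9.9) = 15.6350
T̂_Paulo = 0.925(1.2) + 0.075(8.6) = 1.7550
Difference = 15.6350 − 1.7550 = 13.8800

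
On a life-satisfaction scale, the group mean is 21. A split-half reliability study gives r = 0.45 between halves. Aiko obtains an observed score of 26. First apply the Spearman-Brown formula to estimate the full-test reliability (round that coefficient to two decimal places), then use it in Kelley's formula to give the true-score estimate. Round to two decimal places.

Spearman-Brown: ρ = 2r/(1 + r) = 2(0.45)/(1 + 0.45) = 0.900/1.45 = 0.6207 → 0.62
T̂ = 0.62(26) + 0.38(21) = 16.12 + 7.98 = 24.100 → 24.10

24.10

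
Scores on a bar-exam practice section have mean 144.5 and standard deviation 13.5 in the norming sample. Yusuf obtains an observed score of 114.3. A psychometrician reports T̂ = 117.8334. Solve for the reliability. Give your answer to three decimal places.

T̂ = ρX + (1 − ρ)μ  ⇒  T̂ − μ = ρ(X − μ)
ρ = (T̂ − μ)/(X − μ) = (117.8334 − 144.5) / (114.3 − 144.5) = -26.6666 / -30.2 = 0.88300

0.883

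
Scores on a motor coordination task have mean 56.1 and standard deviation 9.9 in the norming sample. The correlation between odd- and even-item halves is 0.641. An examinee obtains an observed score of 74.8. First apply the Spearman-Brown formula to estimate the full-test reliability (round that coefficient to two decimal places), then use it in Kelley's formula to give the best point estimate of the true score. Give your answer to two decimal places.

70.69

Spearman-Brown: ρ = 2r/(1 + r) = 2(0.641)/(1 + 0.641) = 1.2820/1.641 = 0.7812 → 0.78
T̂ = ρX + (1 − ρ)μ
  = 0.78 × 74.8 + 0.22 × 56.1
  = 58.344 + 12.342
  = 70.686
  ≈ 70.69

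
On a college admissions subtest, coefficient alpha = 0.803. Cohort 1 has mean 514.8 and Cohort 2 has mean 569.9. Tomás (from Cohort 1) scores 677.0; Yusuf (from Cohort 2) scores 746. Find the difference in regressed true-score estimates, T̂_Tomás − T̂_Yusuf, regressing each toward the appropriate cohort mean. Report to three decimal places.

T̂_Tomás = 0.803(677.0) + 0.197(514.8) = 645.04660
T̂_Yusuf = 0.803(746) + 0.197(569.9) = 711.30830
Difference = 645.04660 − 711.30830 = -66.26170

-66.262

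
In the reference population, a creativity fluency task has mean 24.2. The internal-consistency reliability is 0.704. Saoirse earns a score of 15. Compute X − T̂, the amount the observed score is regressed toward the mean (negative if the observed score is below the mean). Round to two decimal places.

T̂ = 0.704(15) + 0.296(24.2) = 10.560 + 7.1632 = 17.7232 → 17.723
X − T̂ = 15 − 17.723 = -2.723 → -2.72

-2.72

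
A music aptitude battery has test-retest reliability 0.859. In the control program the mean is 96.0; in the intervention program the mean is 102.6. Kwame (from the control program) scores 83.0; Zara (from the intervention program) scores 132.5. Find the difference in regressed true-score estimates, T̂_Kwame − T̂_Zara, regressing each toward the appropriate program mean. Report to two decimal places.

-43.45

T̂_Kwame = 0.859(83.0) + 0.141(96.0) = 84.8330
T̂_Zara = 0.859(132.5) + 0.141(102.6) = 128.2841
Difference = 84.8330 − 128.2841 = -43.4511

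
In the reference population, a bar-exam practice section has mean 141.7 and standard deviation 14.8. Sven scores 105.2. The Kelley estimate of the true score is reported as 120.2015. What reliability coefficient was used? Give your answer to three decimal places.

0.589

T̂ = ρX + (1 − ρ)μ  ⇒  T̂ − μ = ρ(X − μ)
ρ = (T̂ − μ)/(X − μ) = (120.2015 − 141.7) / (105.2 − 141.7) = -21.4985 / -36.5 = 0.58900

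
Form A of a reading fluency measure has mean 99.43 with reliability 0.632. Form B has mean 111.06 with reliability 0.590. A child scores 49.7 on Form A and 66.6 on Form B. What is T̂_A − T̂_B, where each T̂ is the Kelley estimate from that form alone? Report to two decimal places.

-16.83

T̂_A = 0.632(49.7) + 0.368(99.43) = 68.0006
T̂_B = 0.590(66.6) + 0.410(111.06) = 84.8286
T̂_A − T̂_B = -16.8280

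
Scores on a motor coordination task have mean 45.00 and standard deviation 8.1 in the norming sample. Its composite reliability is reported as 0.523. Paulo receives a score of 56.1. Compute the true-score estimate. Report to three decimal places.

50.805

T̂ = 0.523(56.1) + 0.477(45.00) = 29.3403 + 21.46500 = 50.8053 → 50.805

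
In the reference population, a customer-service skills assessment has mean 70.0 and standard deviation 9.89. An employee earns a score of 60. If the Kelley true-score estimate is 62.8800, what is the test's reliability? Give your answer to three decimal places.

T̂ = ρX + (1 − ρ)μ  ⇒  T̂ − μ = ρ(X − μ)
ρ = (T̂ − μ)/(X − μ) = (62.8800 − 70.0) / (60 − 70.0) = -7.1200 / -10.0 = 0.71200

0.712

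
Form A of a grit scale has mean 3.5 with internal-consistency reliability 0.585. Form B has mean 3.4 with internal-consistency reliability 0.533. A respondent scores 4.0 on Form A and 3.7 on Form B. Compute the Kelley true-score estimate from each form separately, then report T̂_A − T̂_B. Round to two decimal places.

T̂_A = 0.585(4.0) + 0.415(3.5) = 3.7925
T̂_B = 0.533(3.7) + 0.467(3.4) = 3.5599
T̂_A − T̂_B = 0.2326

0.23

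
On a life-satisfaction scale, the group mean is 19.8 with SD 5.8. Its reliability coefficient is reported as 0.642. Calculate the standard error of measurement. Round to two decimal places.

3.47

SEM = SD · √(1 − ρ) = 5.8 × √0.358 = 5.8 × 0.5983 = 3.470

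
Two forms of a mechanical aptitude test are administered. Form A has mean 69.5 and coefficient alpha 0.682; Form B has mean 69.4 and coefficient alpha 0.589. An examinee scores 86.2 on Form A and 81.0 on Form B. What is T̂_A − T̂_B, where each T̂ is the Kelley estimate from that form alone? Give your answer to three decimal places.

T̂_A = 0.682(86.2) + 0.318(69.5) = 80.88940
T̂_B = 0.589(81.0) + 0.411(69.4) = 76.23240
T̂_A − T̂_B = 4.65700

4.657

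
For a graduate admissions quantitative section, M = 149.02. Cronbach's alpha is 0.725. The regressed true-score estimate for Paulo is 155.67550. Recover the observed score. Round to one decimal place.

158.2

T̂ = ρX + (1 − ρ)μ  ⇒  X = (T̂ − (1 − ρ)μ) / ρ
X = (155.67550 − 0.275 × 149.02) / 0.725 = (155.67550 − 40.98050) / 0.725 = 114.69500 / 0.725 = 158.200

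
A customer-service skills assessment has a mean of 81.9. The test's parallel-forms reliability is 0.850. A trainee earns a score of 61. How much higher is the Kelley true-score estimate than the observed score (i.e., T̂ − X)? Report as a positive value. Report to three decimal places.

3.135

T̂ = ρX + (1 − ρ)μ
  = 0.850 × 61 + 0.150 × 81.9
  = 51.850 + 12.2850
  = 64.13500
  ≈ 64.1350
T̂ − X = 64.1350 − 61 = 3.1350 → 3.135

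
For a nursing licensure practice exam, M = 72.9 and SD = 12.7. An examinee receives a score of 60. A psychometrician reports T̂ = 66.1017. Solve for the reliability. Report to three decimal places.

T̂ = ρX + (1 − ρ)μ  ⇒  T̂ − μ = ρ(X − μ)
ρ = (T̂ − μ)/(X − μ) = (66.1017 − 72.9) / (60 − 72.9) = -6.7983 / -12.9 = 0.52700

0.527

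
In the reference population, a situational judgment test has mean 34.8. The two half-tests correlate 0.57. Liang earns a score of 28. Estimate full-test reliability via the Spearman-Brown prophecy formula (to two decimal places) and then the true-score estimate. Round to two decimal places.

Spearman-Brown: ρ = 2r/(1 + r) = 2(0.57)/(1 + 0.57) = 1.140/1.57 = 0.7261 → 0.73
T̂ = ρX + (1 − ρ)μ
  = 0.73 × 28 + 0.27 × 34.8
  = 20.44 + 9.396
  = 29.836
  ≈ 29.84

29.84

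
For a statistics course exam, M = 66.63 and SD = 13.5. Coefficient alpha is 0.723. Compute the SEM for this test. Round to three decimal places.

SEM = SD · √(1 − ρ) = 13.5 × √0.277 = 13.5 × 0.5263 = 7.1052

7.105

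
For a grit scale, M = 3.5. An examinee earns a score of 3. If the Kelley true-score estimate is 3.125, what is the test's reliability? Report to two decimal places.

0.75

T̂ = ρX + (1 − ρ)μ  ⇒  T̂ − μ = ρ(X − μ)
ρ = (T̂ − μ)/(X − μ) = (3.125 − 3.5) / (3 − 3.5) = -0.375 / -0.5 = 0.7500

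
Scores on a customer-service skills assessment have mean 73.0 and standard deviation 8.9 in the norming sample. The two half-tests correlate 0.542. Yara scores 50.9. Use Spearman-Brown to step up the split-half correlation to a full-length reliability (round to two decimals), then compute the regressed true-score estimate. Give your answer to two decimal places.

Spearman-Brown: ρ = 2r/(1 + r) = 2(0.542)/(1 + 0.542) = 1.0840/1.542 = 0.7030 → 0.70
Regress the observed score toward the mean by the unreliability: T̂ = 0.70·50.9 + 0.30·73.0 = 35.630 + 21.900 = 57.530.

57.53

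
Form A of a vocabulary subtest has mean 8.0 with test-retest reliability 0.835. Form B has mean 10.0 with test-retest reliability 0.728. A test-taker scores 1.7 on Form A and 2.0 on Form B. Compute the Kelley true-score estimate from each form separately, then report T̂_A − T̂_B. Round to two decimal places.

T̂_A = 0.835(1.7) + 0.165(8.0) = 2.7395
T̂_B = 0.728(2.0) + 0.272(10.0) = 4.1760
T̂_A − T̂_B = -1.4365

-1.44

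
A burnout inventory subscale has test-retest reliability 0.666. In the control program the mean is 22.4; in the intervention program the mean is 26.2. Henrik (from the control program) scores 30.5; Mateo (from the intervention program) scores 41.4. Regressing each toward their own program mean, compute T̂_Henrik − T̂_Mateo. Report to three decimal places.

-8.529

T̂_Henrik = 0.666(30.5) + 0.334(22.4) = 27.79460
T̂_Mateo = 0.666(41.4) + 0.334(26.2) = 36.32320
Difference = 27.79460 − 36.32320 = -8.52860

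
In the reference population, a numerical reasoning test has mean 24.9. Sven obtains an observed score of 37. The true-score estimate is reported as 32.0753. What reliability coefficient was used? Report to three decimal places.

T̂ = ρX + (1 − ρ)μ  ⇒  T̂ − μ = ρ(X − μ)
ρ = (T̂ − μ)/(X − μ) = (32.0753 − 24.9) / (37 − 24.9) = 7.1753 / 12.1 = 0.59300

0.593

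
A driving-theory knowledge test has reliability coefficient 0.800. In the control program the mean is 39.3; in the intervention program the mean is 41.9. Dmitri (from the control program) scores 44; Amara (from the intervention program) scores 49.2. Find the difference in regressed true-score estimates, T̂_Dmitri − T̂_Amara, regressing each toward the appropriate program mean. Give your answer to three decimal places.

T̂_Dmitri = 0.800(44) + 0.200(39.3) = 43.06000
T̂_Amara = 0.800(49.2) + 0.200(41.9) = 47.74000
Difference = 43.06000 − 47.74000 = -4.68000

-4.680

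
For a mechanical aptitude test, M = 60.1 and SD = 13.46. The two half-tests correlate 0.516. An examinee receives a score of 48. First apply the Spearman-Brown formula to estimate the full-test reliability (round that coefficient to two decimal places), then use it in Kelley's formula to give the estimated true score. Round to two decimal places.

Spearman-Brown: ρ = 2r/(1 + r) = 2(0.516)/(1 + 0.516) = 1.0320/1.516 = 0.6807 → 0.68
T̂ = 0.68(48) + 0.32(60.1) = 32.64 + 19.232 = 51.872 → 51.87

51.87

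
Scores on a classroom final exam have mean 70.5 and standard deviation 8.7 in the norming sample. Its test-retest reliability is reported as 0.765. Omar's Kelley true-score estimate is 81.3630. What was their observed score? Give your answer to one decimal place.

T̂ = ρX + (1 − ρ)μ  ⇒  X = (T̂ − (1 − ρ)μ) / ρ
X = (81.3630 − 0.235 × 70.5) / 0.765 = (81.3630 − 16.5675) / 0.765 = 64.7955 / 0.765 = 84.700

84.7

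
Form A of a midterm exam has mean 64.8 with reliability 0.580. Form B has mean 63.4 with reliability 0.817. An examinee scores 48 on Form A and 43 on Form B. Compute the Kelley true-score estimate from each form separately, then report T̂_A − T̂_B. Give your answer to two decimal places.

8.32

T̂_A = 0.580(48) + 0.420(64.8) = 55.0560
T̂_B = 0.817(43) + 0.183(63.4) = 46.7332
T̂_A − T̂_B = 8.3228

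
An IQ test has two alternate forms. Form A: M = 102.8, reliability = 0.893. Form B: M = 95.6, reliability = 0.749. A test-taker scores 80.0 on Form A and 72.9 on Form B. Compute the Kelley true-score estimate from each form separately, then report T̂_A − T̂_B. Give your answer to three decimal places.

T̂_A = 0.893(80.0) + 0.107(102.8) = 82.43960
T̂_B = 0.749(72.9) + 0.251(95.6) = 78.59770
T̂_A − T̂_B = 3.84190

3.842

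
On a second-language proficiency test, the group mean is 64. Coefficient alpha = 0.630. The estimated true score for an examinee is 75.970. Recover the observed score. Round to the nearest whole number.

83

T̂ = ρX + (1 − ρ)μ  ⇒  X = (T̂ − (1 − ρ)μ) / ρ
X = (75.970 − 0.370 × 64) / 0.630 = (75.970 − 23.680) / 0.630 = 52.290 / 0.630 = 83.00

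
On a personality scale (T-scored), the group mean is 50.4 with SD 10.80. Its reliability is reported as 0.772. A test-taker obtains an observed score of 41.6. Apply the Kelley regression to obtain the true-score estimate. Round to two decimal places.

T̂ = ρX + (1 − ρ)μ
  = 0.772 × 41.6 + 0.228 × 50.4
  = 32.1152 + 11.4912
  = 43.606
  ≈ 43.61

43.61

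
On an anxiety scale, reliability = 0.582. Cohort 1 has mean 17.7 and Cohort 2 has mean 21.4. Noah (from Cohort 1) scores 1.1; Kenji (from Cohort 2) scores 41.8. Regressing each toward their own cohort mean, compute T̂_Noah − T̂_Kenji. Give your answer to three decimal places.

T̂_Noah = 0.582(1.1) + 0.418(17.7) = 8.03880
T̂_Kenji = 0.582(41.8) + 0.418(21.4) = 33.27280
Difference = 8.03880 − 33.27280 = -25.23400

-25.234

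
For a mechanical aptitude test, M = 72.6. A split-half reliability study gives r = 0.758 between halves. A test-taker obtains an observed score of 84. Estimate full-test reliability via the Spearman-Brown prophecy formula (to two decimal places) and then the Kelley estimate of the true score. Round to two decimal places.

Spearman-Brown: ρ = 2r/(1 + r) = 2(0.758)/(1 + 0.758) = 1.5160/1.758 = 0.8623 → 0.86
T̂ = 0.86(84) + 0.14(72.6) = 72.24 + 10.164 = 82.404 → 82.40

82.40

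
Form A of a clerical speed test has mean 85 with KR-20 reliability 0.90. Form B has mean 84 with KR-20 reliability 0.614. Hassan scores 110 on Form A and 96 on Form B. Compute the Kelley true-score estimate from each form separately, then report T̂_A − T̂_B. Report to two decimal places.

16.13

T̂_A = 0.90(110) + 0.10(85) = 107.5000
T̂_B = 0.614(96) + 0.386(84) = 91.3680
T̂_A − T̂_B = 16.1320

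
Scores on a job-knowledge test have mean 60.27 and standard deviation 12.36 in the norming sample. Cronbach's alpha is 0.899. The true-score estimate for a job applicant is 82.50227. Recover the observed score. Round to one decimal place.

85.0

T̂ = ρX + (1 − ρ)μ  ⇒  X = (T̂ − (1 − ρ)μ) / ρ
X = (82.50227 − 0.101 × 60.27) / 0.899 = (82.50227 − 6.08727) / 0.899 = 76.41500 / 0.899 = 85.000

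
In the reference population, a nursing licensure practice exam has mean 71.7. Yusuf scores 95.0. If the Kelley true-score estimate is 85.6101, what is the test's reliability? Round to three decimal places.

0.597

T̂ = ρX + (1 − ρ)μ  ⇒  T̂ − μ = ρ(X − μ)
ρ = (T̂ − μ)/(X − μ) = (85.6101 − 71.7) / (95.0 − 71.7) = 13.9101 / 23.3 = 0.59700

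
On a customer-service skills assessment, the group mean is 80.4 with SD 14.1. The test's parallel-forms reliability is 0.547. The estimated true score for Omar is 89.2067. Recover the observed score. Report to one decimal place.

T̂ = ρX + (1 − ρ)μ  ⇒  X = (T̂ − (1 − ρ)μ) / ρ
X = (89.2067 − 0.453 × 80.4) / 0.547 = (89.2067 − 36.4212) / 0.547 = 52.7855 / 0.547 = 96.500

96.5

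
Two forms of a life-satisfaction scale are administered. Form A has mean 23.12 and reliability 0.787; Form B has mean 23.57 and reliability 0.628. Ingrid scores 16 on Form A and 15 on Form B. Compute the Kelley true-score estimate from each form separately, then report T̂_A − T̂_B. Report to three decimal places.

-0.671

T̂_A = 0.787(16) + 0.213(23.12) = 17.51656
T̂_B = 0.628(15) + 0.372(23.57) = 18.18804
T̂_A − T̂_B = -0.67148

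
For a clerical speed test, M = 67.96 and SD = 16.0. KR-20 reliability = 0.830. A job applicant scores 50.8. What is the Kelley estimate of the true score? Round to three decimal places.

53.717

T̂ = 0.830(50.8) + 0.170(67.96) = 42.1640 + 11.55320 = 53.7172 → 53.717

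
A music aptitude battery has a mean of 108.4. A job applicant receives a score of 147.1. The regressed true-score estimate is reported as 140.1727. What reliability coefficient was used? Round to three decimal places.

0.821

T̂ = ρX + (1 − ρ)μ  ⇒  T̂ − μ = ρ(X − μ)
ρ = (T̂ − μ)/(X − μ) = (140.1727 − 108.4) / (147.1 − 108.4) = 31.7727 / 38.7 = 0.82100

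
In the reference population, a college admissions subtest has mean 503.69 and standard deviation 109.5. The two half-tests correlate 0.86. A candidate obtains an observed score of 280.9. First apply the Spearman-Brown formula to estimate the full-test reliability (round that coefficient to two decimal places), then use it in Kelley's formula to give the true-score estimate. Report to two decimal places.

Spearman-Brown: ρ = 2r/(1 + r) = 2(0.86)/(1 + 0.86) = 1.720/1.86 = 0.9247 → 0.92
T̂ = 0.92(280.9) + 0.08(503.69) = 258.428 + 40.2952 = 298.723 → 298.72

298.72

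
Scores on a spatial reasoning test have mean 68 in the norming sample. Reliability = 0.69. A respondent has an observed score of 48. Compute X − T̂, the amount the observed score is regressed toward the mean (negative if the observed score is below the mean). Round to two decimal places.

-6.20

T̂ = ρX + (1 − ρ)μ
  = 0.69 × 48 + 0.31 × 68
  = 33.12 + 21.08
  = 54.2000
  ≈ 54.200
X − T̂ = 48 − 54.200 = -6.200 → -6.20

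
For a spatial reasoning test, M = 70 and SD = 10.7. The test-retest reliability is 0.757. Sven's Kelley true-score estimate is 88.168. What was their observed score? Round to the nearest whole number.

94

T̂ = ρX + (1 − ρ)μ  ⇒  X = (T̂ − (1 − ρ)μ) / ρ
X = (88.168 − 0.243 × 70) / 0.757 = (88.168 − 17.010) / 0.757 = 71.158 / 0.757 = 94.00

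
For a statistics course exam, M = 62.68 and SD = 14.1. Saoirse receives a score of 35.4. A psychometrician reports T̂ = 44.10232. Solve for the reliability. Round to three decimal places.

T̂ = ρX + (1 − ρ)μ  ⇒  T̂ − μ = ρ(X − μ)
ρ = (T̂ − μ)/(X − μ) = (44.10232 − 62.68) / (35.4 − 62.68) = -18.57768 / -27.28 = 0.68100

0.681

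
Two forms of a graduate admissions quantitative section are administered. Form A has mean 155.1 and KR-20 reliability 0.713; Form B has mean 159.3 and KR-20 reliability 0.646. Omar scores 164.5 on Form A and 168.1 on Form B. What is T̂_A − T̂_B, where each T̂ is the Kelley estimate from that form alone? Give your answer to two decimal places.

T̂_A = 0.713(164.5) + 0.287(155.1) = 161.8022
T̂_B = 0.646(168.1) + 0.354(159.3) = 164.9848
T̂_A − T̂_B = -3.1826

-3.18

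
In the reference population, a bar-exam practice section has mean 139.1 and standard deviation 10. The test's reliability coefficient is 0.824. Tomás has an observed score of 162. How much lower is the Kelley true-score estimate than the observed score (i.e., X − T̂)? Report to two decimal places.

Kelley's formula gives T̂ = 0.824·162 + 0.176·139.1 = 133.488 + 24.4816 = 157.9696.
X − T̂ = 162 − 157.970 = 4.030 → 4.03

4.03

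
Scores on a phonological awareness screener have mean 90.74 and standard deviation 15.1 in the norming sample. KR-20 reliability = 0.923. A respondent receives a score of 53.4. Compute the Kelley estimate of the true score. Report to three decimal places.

56.275

T̂ = ρX + (1 − ρ)μ
  = 0.923 × 53.4 + 0.077 × 90.74
  = 49.2882 + 6.98698
  = 56.2752
  ≈ 56.275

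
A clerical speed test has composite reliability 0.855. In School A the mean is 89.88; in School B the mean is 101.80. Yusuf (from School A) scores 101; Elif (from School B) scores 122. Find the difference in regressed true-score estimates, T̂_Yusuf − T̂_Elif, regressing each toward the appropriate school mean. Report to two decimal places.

-19.68

T̂_Yusuf = 0.855(101) + 0.145(89.88) = 99.3876
T̂_Elif = 0.855(122) + 0.145(101.80) = 119.0710
Difference = 99.3876 − 119.0710 = -19.6834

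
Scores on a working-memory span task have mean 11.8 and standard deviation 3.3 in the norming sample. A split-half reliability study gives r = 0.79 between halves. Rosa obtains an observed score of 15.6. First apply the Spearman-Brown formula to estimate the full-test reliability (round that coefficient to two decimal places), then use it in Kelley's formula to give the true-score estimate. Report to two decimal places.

Spearman-Brown: ρ = 2r/(1 + r) = 2(0.79)/(1 + 0.79) = 1.580/1.79 = 0.8827 → 0.88
Weight the observed score by reliability and the mean by (1 − reliability): T̂ = 0.88·15.6 + 0.12·11.8 = 13.728 + 1.416 = 15.144.

15.14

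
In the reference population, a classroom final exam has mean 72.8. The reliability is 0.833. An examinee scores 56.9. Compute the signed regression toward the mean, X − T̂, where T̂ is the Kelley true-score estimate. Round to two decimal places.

-2.66

Weight the observed score by reliability and the mean by (1 − reliability): T̂ = 0.833·56.9 + 0.167·72.8 = 47.3977 + 12.1576 = 59.5553.
X − T̂ = 56.9 − 59.555 = -2.655 → -2.66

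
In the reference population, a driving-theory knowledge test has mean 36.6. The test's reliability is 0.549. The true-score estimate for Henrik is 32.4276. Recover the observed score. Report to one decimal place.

T̂ = ρX + (1 − ρ)μ  ⇒  X = (T̂ − (1 − ρ)μ) / ρ
X = (32.4276 − 0.451 × 36.6) / 0.549 = (32.4276 − 16.5066) / 0.549 = 15.9210 / 0.549 = 29.000

29.0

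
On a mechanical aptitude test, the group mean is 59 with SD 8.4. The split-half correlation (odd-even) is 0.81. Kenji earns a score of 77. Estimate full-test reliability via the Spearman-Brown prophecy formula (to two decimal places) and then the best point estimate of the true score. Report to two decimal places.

Spearman-Brown: ρ = 2r/(1 + r) = 2(0.81)/(1 + 0.81) = 1.620/1.81 = 0.8950 → 0.90
T̂ = ρX + (1 − ρ)μ
  = 0.90 × 77 + 0.10 × 59
  = 69.30 + 5.90
  = 75.200
  ≈ 75.20

75.20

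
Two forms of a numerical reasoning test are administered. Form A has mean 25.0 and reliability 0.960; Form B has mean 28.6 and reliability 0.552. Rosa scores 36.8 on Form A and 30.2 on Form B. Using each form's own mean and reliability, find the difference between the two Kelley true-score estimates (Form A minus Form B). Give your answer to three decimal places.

T̂_A = 0.960(36.8) + 0.040(25.0) = 36.32800
T̂_B = 0.552(30.2) + 0.448(28.6) = 29.48320
T̂_A − T̂_B = 6.84480

6.845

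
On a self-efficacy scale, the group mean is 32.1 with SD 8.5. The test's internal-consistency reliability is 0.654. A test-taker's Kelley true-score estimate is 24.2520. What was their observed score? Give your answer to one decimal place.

20.1

T̂ = ρX + (1 − ρ)μ  ⇒  X = (T̂ − (1 − ρ)μ) / ρ
X = (24.2520 − 0.346 × 32.1) / 0.654 = (24.2520 − 11.1066) / 0.654 = 13.1454 / 0.654 = 20.100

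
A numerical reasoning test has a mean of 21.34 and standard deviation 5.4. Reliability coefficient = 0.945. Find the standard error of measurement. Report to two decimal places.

1.27

SEM = SD · √(1 − ρ) = 5.4 × √0.055 = 5.4 × 0.2345 = 1.266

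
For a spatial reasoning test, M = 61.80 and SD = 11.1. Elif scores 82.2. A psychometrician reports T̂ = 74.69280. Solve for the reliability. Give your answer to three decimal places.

T̂ = ρX + (1 − ρ)μ  ⇒  T̂ − μ = ρ(X − μ)
ρ = (T̂ − μ)/(X − μ) = (74.69280 − 61.80) / (82.2 − 61.80) = 12.89280 / 20.40 = 0.63200

0.632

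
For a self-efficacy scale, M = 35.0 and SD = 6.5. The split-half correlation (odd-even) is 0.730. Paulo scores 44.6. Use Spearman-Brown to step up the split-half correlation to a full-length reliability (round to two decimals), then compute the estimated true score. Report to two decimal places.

Spearman-Brown: ρ = 2r/(1 + r) = 2(0.730)/(1 + 0.730) = 1.4600/1.730 = 0.8439 → 0.84
T̂ = 0.84(44.6) + 0.16(35.0) = 37.464 + 5.600 = 43.064 → 43.06

43.06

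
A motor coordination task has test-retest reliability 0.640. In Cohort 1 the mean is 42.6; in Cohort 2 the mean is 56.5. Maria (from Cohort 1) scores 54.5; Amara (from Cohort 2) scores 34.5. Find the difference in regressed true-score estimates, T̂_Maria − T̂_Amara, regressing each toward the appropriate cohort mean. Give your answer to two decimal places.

7.80

T̂_Maria = 0.640(54.5) + 0.360(42.6) = 50.2160
T̂_Amara = 0.640(34.5) + 0.360(56.5) = 42.4200
Difference = 50.2160 − 42.4200 = 7.7960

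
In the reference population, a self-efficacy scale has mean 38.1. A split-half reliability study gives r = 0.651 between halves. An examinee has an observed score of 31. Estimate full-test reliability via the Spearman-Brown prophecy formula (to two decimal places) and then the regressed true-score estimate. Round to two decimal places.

Spearman-Brown: ρ = 2r/(1 + r) = 2(0.651)/(1 + 0.651) = 1.3020/1.651 = 0.7886 → 0.79
T̂ = ρX + (1 − ρ)μ
  = 0.79 × 31 + 0.21 × 38.1
  = 24.49 + 8.001
  = 32.491
  ≈ 32.49

32.49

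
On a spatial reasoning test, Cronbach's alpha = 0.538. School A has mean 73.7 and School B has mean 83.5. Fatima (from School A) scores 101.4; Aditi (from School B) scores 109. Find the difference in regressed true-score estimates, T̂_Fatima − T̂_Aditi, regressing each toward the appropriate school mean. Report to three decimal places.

T̂_Fatima = 0.538(101.4) + 0.462(73.7) = 88.60260
T̂_Aditi = 0.538(109) + 0.462(83.5) = 97.21900
Difference = 88.60260 − 97.21900 = -8.61640

-8.616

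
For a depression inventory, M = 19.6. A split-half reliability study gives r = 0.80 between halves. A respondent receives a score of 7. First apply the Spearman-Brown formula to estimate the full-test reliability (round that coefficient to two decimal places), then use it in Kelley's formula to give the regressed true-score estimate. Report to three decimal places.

Spearman-Brown: ρ = 2r/(1 + r) = 2(0.80)/(1 + 0.80) = 1.600/1.80 = 0.8889 → 0.89
Kelley's formula gives T̂ = 0.89·7 + 0.11·19.6 = 6.23 + 2.156 = 8.3860.

8.386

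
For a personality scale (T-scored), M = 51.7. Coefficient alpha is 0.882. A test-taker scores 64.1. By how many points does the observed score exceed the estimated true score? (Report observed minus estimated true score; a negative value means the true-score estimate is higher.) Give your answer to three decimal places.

Weight the observed score by reliability and the mean by (1 − reliability): T̂ = 0.882·64.1 + 0.118·51.7 = 56.5362 + 6.1006 = 62.63680.
X − T̂ = 64.1 − 62.6368 = 1.4632 → 1.463

1.463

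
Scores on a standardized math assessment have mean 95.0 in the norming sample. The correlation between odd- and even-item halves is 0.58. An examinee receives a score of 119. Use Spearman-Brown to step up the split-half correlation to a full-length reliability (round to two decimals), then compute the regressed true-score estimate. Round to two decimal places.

112.52

Spearman-Brown: ρ = 2r/(1 + r) = 2(0.58)/(1 + 0.58) = 1.160/1.58 = 0.7342 → 0.73
T̂ = ρX + (1 − ρ)μ
  = 0.73 × 119 + 0.27 × 95.0
  = 86.87 + 25.650
  = 112.520
  ≈ 112.52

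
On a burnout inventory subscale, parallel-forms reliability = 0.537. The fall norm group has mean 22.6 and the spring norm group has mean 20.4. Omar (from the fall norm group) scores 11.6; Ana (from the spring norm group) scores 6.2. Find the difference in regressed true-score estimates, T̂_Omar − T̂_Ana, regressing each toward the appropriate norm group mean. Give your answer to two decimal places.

3.92

T̂_Omar = 0.537(11.6) + 0.463(22.6) = 16.6930
T̂_Ana = 0.537(6.2) + 0.463(20.4) = 12.7746
Difference = 16.6930 − 12.7746 = 3.9184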